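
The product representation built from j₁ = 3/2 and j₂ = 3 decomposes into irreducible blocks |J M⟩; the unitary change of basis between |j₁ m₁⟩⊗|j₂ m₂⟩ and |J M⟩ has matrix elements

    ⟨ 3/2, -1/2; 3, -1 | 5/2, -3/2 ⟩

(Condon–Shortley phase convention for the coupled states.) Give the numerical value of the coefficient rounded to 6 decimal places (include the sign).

√[6·2!1!4!/8! · 1!2!2!4!1!4!] = √(576/35)
  +(−1)^1/∏(1,1,1,1,0,3)! = -1/6  (running -1/6)
  +(−1)^2/∏(2,0,0,0,1,4)! = 1/48  (running -7/48)
⟨..|..⟩ = √(576/35)·(-7/48) = -0.591608

-0.591608  (= −√(7/20))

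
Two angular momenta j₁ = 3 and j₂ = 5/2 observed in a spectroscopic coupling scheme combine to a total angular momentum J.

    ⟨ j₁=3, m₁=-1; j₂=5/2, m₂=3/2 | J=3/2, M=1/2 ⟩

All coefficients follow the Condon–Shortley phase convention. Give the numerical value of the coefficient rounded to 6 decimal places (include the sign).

triangle: 4!*2!*1!/8! = 48/40320
(j±m)!: 2!*4!*4!*1!*2!*1! = 2304
prefactor² = (2J+1)*Δ*N² = 384/35
  k=3: −1/(3!*1!*1!*1!*1!*0!) = -1/6
  k=4: +1/(4!*0!*0!*0!*2!*1!) = 1/48
Σ = -7/48  ⇒  CG² = 384/35*(-7/48)² = 7/30
CG = −√(7/30) = -0.483046

-0.483046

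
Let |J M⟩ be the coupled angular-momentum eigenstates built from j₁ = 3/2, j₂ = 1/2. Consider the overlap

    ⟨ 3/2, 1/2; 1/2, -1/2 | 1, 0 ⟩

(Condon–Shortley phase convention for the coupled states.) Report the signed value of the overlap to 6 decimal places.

triangle: 1!·2!·0!/4! = 2/24
(j±m)!: 2!·1!·0!·1!·1!·1! = 2
prefactor² = (2J+1)·Δ·N² = 1/2
  k=0: +1/(0!·1!·1!·0!·1!·0!) = 1
Σ = 1  ⇒  CG² = 1/2·1² = 1/2
CG = +√(1/2) = +0.707107

+0.707107  (= +√(1/2))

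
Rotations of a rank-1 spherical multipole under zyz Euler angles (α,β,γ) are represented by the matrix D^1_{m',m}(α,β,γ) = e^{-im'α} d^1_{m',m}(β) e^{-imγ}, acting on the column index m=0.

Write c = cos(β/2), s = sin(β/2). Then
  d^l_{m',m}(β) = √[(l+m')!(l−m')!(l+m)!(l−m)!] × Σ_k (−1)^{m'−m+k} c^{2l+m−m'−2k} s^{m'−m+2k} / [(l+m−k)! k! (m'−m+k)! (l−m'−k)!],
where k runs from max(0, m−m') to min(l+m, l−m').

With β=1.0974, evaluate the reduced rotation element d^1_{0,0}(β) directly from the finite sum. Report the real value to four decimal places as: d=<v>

d^1_{0,0}(β=1.0974) via the finite sum:
With c≡cos(β/2)=0.853203 and s≡sin(β/2)=0.521579, N=[1·1·1·1]^{1/2}=1.000000
Admissible k: 0..1 (factorial args all ≥0)
  k=0: (−1)^0·1.0000/(1)·0.8532^2·0.5216^0 = +0.727956
  k=1: (−1)^1·1.0000/(1)·0.8532^0·0.5216^2 = -0.272044
d^1_{0,0}(1.0974) = +0.727956 -0.272044 = +0.455912

d=0.4559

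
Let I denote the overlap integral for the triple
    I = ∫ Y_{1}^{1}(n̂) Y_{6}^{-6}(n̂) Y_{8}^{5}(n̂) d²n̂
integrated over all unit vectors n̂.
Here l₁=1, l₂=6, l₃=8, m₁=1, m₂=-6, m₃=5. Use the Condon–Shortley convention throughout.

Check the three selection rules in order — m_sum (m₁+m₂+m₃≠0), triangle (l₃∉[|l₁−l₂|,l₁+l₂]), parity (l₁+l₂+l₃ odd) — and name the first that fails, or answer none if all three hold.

triangle

m₁+m₂+m₃ = 1 − 6 + 5 = 0  ✓
triangle: need |l₁−l₂| ≤ l₃ ≤ l₁+l₂ = [5,7]; l₃=8 is outside  ✗
parity: l₁+l₂+l₃ = 15 is odd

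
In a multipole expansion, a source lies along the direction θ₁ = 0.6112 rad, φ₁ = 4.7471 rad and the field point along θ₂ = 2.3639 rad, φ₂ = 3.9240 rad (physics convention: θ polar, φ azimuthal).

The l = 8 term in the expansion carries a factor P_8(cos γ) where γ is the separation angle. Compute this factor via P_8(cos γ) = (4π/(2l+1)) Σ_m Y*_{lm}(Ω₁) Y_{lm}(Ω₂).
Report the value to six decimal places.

-0.251274

Addition theorem: P_8(cos γ) = (4π/17) Σ_m Y*_{lm}(Ω₁) Y_{lm}(Ω₂), m = −8…8:
  m=-8: (0.005829, 0.001662) × (0.030265, 0.000724) = (0.000175, 0.000055)  (running Σ = (0.000175, 0.000055))
  m=-7: (-0.008325, 0.033584) × (0.085118, 0.088759) = (-0.003689, 0.002120)  (running Σ = (-0.003514, 0.002174))
  m=-6: (-0.119158, -0.025182) × (-0.005331, 0.297058) = (0.008116, -0.035263)  (running Σ = (0.004601, -0.033088))
  m=-5: (0.050526, -0.288195) × (-0.326325, 0.316708) = (0.074786, 0.110047)  (running Σ = (0.079387, 0.076959))
  m=-4: (0.465084, 0.064992) × (-0.373369, -0.004467) = (-0.173358, -0.026344)  (running Σ = (-0.093971, 0.050615))
  m=-3: (-0.043634, 0.417504) × (0.022222, 0.022624) = (-0.010415, 0.008291)  (running Σ = (-0.104386, 0.058906))
  m=-2: (0.005288, 0.000368) × (-0.002272, 0.379797) = (-0.000152, 0.002008)  (running Σ = (-0.104538, 0.060913))
  m=-1: (-0.014271, 0.410977) × (-0.108942, 0.108292) = (-0.042951, -0.046318)  (running Σ = (-0.147488, 0.014595))
  m=0: (-0.133100, -0.000000) × (0.337724, 0.000000) = (-0.044951, -0.000000)  (running Σ = (-0.192440, 0.014595))
  m=1: (0.014271, 0.410977) × (0.108942, 0.108292) = (-0.042951, 0.046318)  (running Σ = (-0.235390, 0.060913))
  m=2: (0.005288, -0.000368) × (-0.002272, -0.379797) = (-0.000152, -0.002008)  (running Σ = (-0.235542, 0.058906))
  m=3: (0.043634, 0.417504) × (-0.022222, 0.022624) = (-0.010415, -0.008291)  (running Σ = (-0.245957, 0.050615))
  m=4: (0.465084, -0.064992) × (-0.373369, 0.004467) = (-0.173358, 0.026344)  (running Σ = (-0.419315, 0.076959))
  m=5: (-0.050526, -0.288195) × (0.326325, 0.316708) = (0.074786, -0.110047)  (running Σ = (-0.344529, -0.033088))
  m=6: (-0.119158, 0.025182) × (-0.005331, -0.297058) = (0.008116, 0.035263)  (running Σ = (-0.336414, 0.002174))
  m=7: (0.008325, 0.033584) × (-0.085118, 0.088759) = (-0.003689, -0.002120)  (running Σ = (-0.340103, 0.000055))
  m=8: (0.005829, -0.001662) × (0.030265, -0.000724) = (0.000175, -0.000055)  (running Σ = (-0.339928, -0.000000))
Accumulated sum (-0.339928, -0.000000); after 4π/(2l+1) scaling, (-0.251274, -0.000000) ⇒ P_8 = -0.251274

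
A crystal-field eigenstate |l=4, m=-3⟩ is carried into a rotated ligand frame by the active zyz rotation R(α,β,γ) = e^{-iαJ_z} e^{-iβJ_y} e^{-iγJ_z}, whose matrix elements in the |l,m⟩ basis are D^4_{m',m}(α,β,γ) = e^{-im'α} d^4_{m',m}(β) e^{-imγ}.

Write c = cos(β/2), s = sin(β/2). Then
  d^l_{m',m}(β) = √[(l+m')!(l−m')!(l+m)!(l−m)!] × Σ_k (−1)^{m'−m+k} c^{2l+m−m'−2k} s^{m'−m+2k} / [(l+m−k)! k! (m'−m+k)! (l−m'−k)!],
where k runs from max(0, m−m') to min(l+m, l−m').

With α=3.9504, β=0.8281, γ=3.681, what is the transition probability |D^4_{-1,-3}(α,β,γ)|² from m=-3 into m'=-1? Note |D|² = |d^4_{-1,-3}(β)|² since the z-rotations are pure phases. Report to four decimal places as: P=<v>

First d^4_{-1,-3}(β=0.8281), then the phase factors e^{-i(-1)α} and e^{-i(-3)γ}:
With c≡cos(β/2)=0.915499 and s≡sin(β/2)=0.402320, N=[6·120·1·5040]^{1/2}=1904.940944
The bounds max(0,m−m')=0 and min(l+m,l−m')=1 give 2 terms
  k=0: (−1)^2·1904.9409/(240)·0.9155^6·0.4023^2 = +0.756417
  k=1: (−1)^3·1904.9409/(144)·0.9155^4·0.4023^4 = -0.243466
d^4_{-1,-3}(0.8281) = +0.756417 -0.243466 = +0.512951
|D^4_{-1,-3}|² = |d^4_{-1,-3}(β)|² = (+0.512951)² = 0.263119 (the z-rotation phases have unit modulus)

P=0.2631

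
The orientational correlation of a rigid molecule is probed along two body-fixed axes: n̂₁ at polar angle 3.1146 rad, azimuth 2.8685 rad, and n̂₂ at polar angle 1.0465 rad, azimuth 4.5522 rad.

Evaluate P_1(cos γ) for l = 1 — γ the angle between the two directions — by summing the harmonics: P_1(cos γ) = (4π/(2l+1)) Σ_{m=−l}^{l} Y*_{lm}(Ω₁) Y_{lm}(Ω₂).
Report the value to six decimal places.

Summing Y*_{l m}(θ₁,φ₁)·Y_{l m}(θ₂,φ₂) over m ∈ [−1, 1]; prefactor 4π/(2·1+1) = 4.188790:
  m=-1: Y*=-0.008979+0.002515i  Y=-0.047706+0.295257i  product -0.000314-0.002771i
  m=+0: Y*=-0.488425-0.000000i  Y=+0.244596+0.000000i  product -0.119467-0.000000i
  m=+1: Y*=+0.008979+0.002515i  Y=+0.047706+0.295257i  product -0.000314+0.002771i
Σ over m = -0.120095+0.000000i; ×(4π/3) → -0.503054+0.000000i. Real part: -0.503054

-0.503054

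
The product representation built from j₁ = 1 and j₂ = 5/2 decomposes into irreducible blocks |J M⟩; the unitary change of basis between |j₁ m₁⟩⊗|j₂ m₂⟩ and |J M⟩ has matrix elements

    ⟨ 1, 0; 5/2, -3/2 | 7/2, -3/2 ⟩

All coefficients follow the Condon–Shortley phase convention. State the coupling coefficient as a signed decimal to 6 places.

+0.690066

√[8·0!2!5!/8! · 1!1!1!4!2!5!] = √(1920/7)
  +(−1)^0/∏(0,0,1,1,1,4)! = 1/24  (running 1/24)
⟨..|..⟩ = √(1920/7)·(1/24) = +0.690066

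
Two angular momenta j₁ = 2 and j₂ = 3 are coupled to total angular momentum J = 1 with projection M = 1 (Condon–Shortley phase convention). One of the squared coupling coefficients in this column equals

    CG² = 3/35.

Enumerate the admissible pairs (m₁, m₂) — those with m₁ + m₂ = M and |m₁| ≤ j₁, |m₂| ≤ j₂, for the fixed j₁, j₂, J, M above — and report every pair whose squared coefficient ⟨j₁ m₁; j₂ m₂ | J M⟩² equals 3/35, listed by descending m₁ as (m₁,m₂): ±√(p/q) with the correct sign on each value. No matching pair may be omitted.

(1,0): −√(3/35)

Admissible pairs with m₁+m₂ = M = 1: (-2,3), (-1,2), (0,1), (1,0), (2,-1)
  (m₁,m₂)=(2,-1): CG² = 1/35, CG = +√(1/35)
  (m₁,m₂)=(1,0): CG² = 3/35, CG = −√(3/35)   ← matches the target
  (m₁,m₂)=(0,1): CG² = 6/35, CG = +√(6/35)
  (m₁,m₂)=(-1,2): CG² = 2/7, CG = −√(2/7)
  (m₁,m₂)=(-2,3): CG² = 3/7, CG = +√(3/7)
Pairs with CG² = 3/35: (1,0): −√(3/35)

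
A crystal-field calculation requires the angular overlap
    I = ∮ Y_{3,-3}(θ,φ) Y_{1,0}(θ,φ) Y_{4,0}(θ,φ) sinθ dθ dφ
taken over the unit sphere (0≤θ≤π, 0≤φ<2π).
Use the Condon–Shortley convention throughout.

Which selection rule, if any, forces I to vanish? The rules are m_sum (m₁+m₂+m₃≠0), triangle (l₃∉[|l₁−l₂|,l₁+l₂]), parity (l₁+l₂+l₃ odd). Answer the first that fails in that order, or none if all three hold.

m_sum

m₁+m₂+m₃ = -3 + 0 + 0 = -3  ✗
triangle: |3−1|=2 ≤ l₃=4 ≤ 3+1=4
parity: l₁+l₂+l₃ = 8 is even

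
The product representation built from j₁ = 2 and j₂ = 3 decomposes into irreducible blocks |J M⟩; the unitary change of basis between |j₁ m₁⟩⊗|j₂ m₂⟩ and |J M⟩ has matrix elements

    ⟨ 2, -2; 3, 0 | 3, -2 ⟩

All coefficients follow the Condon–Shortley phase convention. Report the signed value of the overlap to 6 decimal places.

+√(1/3) = +0.577350

triangle: 2!×2!×4!/9! = 96/362880
(j±m)!: 0!×4!×3!×3!×1!×5! = 103680
prefactor² = (2J+1)×Δ×N² = 192
  k=2: +1/(2!×0!×2!×1!×0!×3!) = 1/24
Σ = 1/24  ⇒  CG² = 192×(1/24)² = 1/3
CG = +√(1/3) = +0.577350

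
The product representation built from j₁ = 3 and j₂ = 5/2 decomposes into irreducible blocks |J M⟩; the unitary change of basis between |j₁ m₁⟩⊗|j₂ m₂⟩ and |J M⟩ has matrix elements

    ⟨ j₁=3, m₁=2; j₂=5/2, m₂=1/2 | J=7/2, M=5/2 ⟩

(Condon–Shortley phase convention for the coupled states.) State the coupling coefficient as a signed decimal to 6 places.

−√(2/63) = -0.178174

j₁+j₂−J=2  J+j₁−j₂=4  J−j₁+j₂=3  j₁+j₂+J+1=10
(j₁±m₁, j₂±m₂, J±M) = (5,1,3,2,6,1)
P² = 4608/7
sum k=0..1:
  [0] +1/72 = 1/72
  [1] −1/48 = -1/48
S = -1/144
C² = P²·S² = 2/63 ; C = -0.178174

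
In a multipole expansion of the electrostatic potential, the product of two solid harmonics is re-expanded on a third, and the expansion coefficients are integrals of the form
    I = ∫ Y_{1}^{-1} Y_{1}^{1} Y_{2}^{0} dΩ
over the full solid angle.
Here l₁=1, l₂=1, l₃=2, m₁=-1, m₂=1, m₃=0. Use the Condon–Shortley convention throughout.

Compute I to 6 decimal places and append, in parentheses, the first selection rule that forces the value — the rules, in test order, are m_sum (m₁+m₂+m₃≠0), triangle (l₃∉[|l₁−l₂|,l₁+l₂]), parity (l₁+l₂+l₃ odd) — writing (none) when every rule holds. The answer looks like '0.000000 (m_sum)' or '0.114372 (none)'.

m-sum 0 ✓  L=4 even ✓  0≤2≤2 ✓
Π(2lᵢ+1) = 3×3×5 = 45
triangle coeff Δ(1,1,2) = 1/30
Σ_t [0,0]: t=0:+1/1 = 1/1
(3j)²=2/15 [(1 1 2; 0 0 0)], sign=+1
Σ_t [0,0]: t=0:+1/4 = 1/4
(3j)²=1/30 [(1 1 2; -1 1 0)], sign=+1
⇒ 4πI² = 1/5
I = (+1)√(1/5/(4π)) = 0.12615663
No selection rule forces the value: the integral is nonzero (none).

0.126157 (none)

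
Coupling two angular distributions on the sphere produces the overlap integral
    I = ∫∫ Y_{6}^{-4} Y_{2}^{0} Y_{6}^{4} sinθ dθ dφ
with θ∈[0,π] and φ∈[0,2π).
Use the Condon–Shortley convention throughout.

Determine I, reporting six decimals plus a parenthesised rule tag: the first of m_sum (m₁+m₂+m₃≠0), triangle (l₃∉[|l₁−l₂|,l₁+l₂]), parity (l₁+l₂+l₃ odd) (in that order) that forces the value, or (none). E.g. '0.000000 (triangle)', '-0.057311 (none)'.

Rules hold: Σm=0, L=14 even, 4≤6≤8.
N = 13·5·13 = 845
Δ = 2!·10!·2!/15! = 1/90090
Racah Σ t=0..2: t=0:+1/69120 t=1:−1/14400 t=2:+1/69120 = -7/172800
⇒ 3j(6 2 6; 0 0 0)² = 14/715, sgn -1
Racah Σ t=0..2: t=0:+1/14515200 t=1:−1/362880 t=2:+1/322560 = 1/2419200
⇒ 3j(6 2 6; -4 0 4)² = 2/5005, sgn +1
4πI² = N·(3j₀)²·(3jₘ)² = 4/605
I = -1·√(0.00661157/4π) = -0.02293757
No selection rule forces the value: the integral is nonzero (none).

-0.022938 (none)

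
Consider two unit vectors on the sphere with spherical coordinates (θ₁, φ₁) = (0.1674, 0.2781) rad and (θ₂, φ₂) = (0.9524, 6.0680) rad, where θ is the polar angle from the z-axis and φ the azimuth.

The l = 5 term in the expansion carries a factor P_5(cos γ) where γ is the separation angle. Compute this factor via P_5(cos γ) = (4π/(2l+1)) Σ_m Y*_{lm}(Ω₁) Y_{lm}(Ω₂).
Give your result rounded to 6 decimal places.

-0.351060

Addition theorem: P_5(cos γ) = (4π/11) Σ_m Y*_{lm}(Ω₁) Y_{lm}(Ω₂), m = −5…5:
  [-5]  conj(Y_{5,-5})(Ω₁) = +0.000011+0.000059i ; Y_{5,-5}(Ω₂) = +0.079166+0.146696i ; Δ = -0.000008+0.000006i
  [-4]  conj(Y_{5,-4})(Ω₁) = +0.000494+0.001000i ; Y_{5,-4}(Ω₂) = +0.244487+0.284411i ; Δ = -0.000164+0.000385i
  [-3]  conj(Y_{5,-3})(Ω₁) = +0.008330+0.009188i ; Y_{5,-3}(Ω₂) = +0.302670+0.227976i ; Δ = +0.000427+0.004680i
  [-2]  conj(Y_{5,-2})(Ω₁) = +0.075518+0.046947i ; Y_{5,-2}(Ω₂) = +0.004895+0.002247i ; Δ = +0.000264+0.000400i
  [-1]  conj(Y_{5,-1})(Ω₁) = +0.371460+0.106051i ; Y_{5,-1}(Ω₂) = -0.339892-0.074290i ; Δ = -0.118378-0.063642i
  [+0]  conj(Y_{5,0})(Ω₁) = +0.748846-0.000000i ; Y_{5,0}(Ω₂) = -0.095593+0.000000i ; Δ = -0.071584+0.000000i
  [+1]  conj(Y_{5,1})(Ω₁) = -0.371460+0.106051i ; Y_{5,1}(Ω₂) = +0.339892-0.074290i ; Δ = -0.118378+0.063642i
  [+2]  conj(Y_{5,2})(Ω₁) = +0.075518-0.046947i ; Y_{5,2}(Ω₂) = +0.004895-0.002247i ; Δ = +0.000264-0.000400i
  [+3]  conj(Y_{5,3})(Ω₁) = -0.008330+0.009188i ; Y_{5,3}(Ω₂) = -0.302670+0.227976i ; Δ = +0.000427-0.004680i
  [+4]  conj(Y_{5,4})(Ω₁) = +0.000494-0.001000i ; Y_{5,4}(Ω₂) = +0.244487-0.284411i ; Δ = -0.000164-0.000385i
  [+5]  conj(Y_{5,5})(Ω₁) = -0.000011+0.000059i ; Y_{5,5}(Ω₂) = -0.079166+0.146696i ; Δ = -0.000008-0.000006i
Total Σ_m = -0.307301-0.000000i. Multiply by 1.142397: -0.351060-0.000000i. P_5(cos γ) = -0.351060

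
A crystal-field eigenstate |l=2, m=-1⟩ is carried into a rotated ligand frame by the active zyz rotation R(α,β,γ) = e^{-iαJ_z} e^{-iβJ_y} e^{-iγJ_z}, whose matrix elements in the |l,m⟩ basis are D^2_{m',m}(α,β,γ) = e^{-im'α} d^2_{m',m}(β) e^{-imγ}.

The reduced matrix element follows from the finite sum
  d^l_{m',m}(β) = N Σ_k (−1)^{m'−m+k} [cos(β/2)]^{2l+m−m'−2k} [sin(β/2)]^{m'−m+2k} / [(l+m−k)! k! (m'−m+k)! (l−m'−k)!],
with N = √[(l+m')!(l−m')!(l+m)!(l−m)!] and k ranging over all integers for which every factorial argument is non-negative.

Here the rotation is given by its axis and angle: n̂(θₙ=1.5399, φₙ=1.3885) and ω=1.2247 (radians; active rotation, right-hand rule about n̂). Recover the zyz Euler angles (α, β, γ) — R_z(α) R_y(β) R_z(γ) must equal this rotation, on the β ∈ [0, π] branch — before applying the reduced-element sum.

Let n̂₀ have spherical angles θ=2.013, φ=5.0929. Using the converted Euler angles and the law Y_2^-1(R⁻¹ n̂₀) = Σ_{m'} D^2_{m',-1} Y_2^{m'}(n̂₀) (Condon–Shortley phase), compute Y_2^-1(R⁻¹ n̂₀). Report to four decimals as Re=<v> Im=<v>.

Axis–angle → zyz. n̂ = (sinθₙcosφₙ, sinθₙsinφₙ, cosθₙ) = (+0.181202, +0.982961, +0.030891), ω = 1.2247.
R = I cosω + sinω [n̂]ₓ + (1−cosω) n̂n̂ᵀ gives
  R = [+0.360924, +0.088633, +0.928374; +0.146753, +0.977674, -0.150393; -0.920976, +0.190522, +0.339859]
β = atan2(√(R₁₃²+R₂₃²), R₃₃) = 1.224030; α = atan2(R₂₃, R₁₃) mod 2π = 6.122584; γ = atan2(R₃₂, −R₃₁) mod 2π = 0.203992
Need the full column D^2_{m',-1} for m'=−2..2 at α=6.1226, β=1.2240, γ=0.2040.
cos(β/2)=0.818492, sin(β/2)=0.574518
d^2_{-2,-1}: single k=1 term ⇒ +0.630053;  D = +0.625730-0.073680i
d^2_{-1,-1}: k∈[0..1] ⇒ +0.448805 -0.663372 = -0.214567;  D = -0.214365-0.009307i
d^2_{0,-1}: k∈[0..1] ⇒ -0.771654 +0.380190 = -0.391464;  D = -0.383347-0.079303i
d^2_{1,-1}: k∈[0..1] ⇒ +0.663372 -0.108947 = +0.554425;  D = +0.517983+0.197691i
d^2_{2,-1}: single k=0 term ⇒ -0.310424;  D = -0.268587-0.155640i
Y_2^{m'}(θ=2.013,φ=5.0929) and Σ D·Y over m':
  (+0.6257-0.0737i)·(-0.2285+0.2176i)  (-0.2144-0.0093i)·(-0.1110-0.2774i)  (-0.3833-0.0793i)·(-0.1421+0.0000i)  (+0.5180+0.1977i)·(+0.1110-0.2774i)  (-0.2686-0.1556i)·(-0.2285-0.2176i)
Y_2^-1(R⁻¹ n̂) = +0.088575+0.197023i

Re=0.0886 Im=0.1970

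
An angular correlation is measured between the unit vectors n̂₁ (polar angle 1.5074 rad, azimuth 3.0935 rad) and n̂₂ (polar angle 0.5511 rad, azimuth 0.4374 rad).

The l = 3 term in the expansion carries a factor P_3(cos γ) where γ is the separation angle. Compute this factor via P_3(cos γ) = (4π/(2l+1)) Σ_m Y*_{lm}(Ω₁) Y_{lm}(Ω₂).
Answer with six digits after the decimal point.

Expand P_3 via completeness: Σ_{m} conj(Y_{3,m}) at Ω₁ times Y_{3,m} at Ω₂ —
  [-3]  conj(Y_{3,-3})(Ω₁) = -0.410406+0.059627i ; Y_{3,-3}(Ω₂) = +0.015318-0.057909i ; Δ = -0.002834+0.024679i
  [-2]  conj(Y_{3,-2})(Ω₁) = +0.064189-0.006193i ; Y_{3,-2}(Ω₂) = +0.153059-0.183202i ; Δ = +0.008690-0.012707i
  [-1]  conj(Y_{3,-1})(Ω₁) = +0.315693-0.015194i ; Y_{3,-1}(Ω₂) = +0.403022-0.188456i ; Δ = +0.124368-0.065618i
  [+0]  conj(Y_{3,0})(Ω₁) = -0.070452-0.000000i ; Y_{3,0}(Ω₂) = +0.200004+0.000000i ; Δ = -0.014091-0.000000i
  [+1]  conj(Y_{3,1})(Ω₁) = -0.315693-0.015194i ; Y_{3,1}(Ω₂) = -0.403022-0.188456i ; Δ = +0.124368+0.065618i
  [+2]  conj(Y_{3,2})(Ω₁) = +0.064189+0.006193i ; Y_{3,2}(Ω₂) = +0.153059+0.183202i ; Δ = +0.008690+0.012707i
  [+3]  conj(Y_{3,3})(Ω₁) = +0.410406+0.059627i ; Y_{3,3}(Ω₂) = -0.015318-0.057909i ; Δ = -0.002834-0.024679i
Σ over m = +0.246358-0.000000i; ×(4π/7) → +0.442260-0.000000i. Real part: 0.442260

0.442260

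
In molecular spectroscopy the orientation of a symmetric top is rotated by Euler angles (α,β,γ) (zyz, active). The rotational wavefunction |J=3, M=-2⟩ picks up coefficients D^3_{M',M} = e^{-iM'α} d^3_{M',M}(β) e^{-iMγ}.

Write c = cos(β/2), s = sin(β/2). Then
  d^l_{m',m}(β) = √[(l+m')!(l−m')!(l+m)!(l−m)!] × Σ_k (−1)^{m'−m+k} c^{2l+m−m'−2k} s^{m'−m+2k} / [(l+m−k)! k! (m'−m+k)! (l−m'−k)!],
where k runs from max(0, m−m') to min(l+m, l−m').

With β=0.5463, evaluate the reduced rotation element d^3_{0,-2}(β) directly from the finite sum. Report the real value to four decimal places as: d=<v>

d^3_{0,-2}(β=0.5463) via the finite sum:
c=cos(0.546300/2)=0.962926, s=sin(0.546300/2)=0.269766; N=√[6·6·1·120]=65.726707
Admissible k: 0..1 (factorial args all ≥0)
  k=0: (−1)^2·65.7267/(12)·0.9629^4·0.2698^2 = +0.342694
  k=1: (−1)^3·65.7267/(12)·0.9629^2·0.2698^4 = -0.026896
d^3_{0,-2}(0.5463) = +0.342694 -0.026896 = +0.315798

d=0.3158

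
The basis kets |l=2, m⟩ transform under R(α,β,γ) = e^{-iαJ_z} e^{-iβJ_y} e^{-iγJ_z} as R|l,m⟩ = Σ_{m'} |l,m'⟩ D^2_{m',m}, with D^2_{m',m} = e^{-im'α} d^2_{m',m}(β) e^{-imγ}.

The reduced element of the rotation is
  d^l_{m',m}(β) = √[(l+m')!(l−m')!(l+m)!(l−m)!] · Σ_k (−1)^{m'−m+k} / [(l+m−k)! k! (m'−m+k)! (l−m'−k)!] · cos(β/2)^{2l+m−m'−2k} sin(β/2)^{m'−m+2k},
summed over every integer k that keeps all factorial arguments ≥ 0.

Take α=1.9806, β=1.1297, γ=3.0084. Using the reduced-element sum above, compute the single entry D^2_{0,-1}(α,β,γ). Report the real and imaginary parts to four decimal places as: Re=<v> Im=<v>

Re=0.4686 Im=-0.0628

Split into d^2_{0,-1}(β=1.1297) × two z-phases.
With c≡cos(β/2)=0.844669 and s≡sin(β/2)=0.535289, N=[2·2·1·6]^{1/2}=4.898979
k∈{0,1} keeps every argument non-negative
  k=0: (−1)^1·4.8990/(2)·0.8447^3·0.5353^1 = -0.790176
  k=1: (−1)^2·4.8990/(2)·0.8447^1·0.5353^3 = +0.317342
d^2_{0,-1}(1.1297) = -0.790176 +0.317342 = -0.472834
Attach z-rotation phases: D = e^{-i(0)(1.9806)}·(-0.472834)·e^{-i(-1)(3.0084)} = +0.468646-0.062792i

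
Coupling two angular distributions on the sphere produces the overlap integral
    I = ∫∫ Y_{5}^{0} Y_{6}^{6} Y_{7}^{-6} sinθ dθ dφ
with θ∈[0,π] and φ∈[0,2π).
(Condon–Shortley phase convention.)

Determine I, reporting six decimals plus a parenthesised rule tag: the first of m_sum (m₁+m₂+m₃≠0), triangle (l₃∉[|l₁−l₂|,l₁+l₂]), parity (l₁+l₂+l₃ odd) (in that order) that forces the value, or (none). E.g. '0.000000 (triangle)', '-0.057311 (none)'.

0.168277 (none)

Rules hold: Σm=0, L=18 even, 1≤7≤11.
N = 11·13·15 = 2145
Δ = 4!·6!·8!/19! = 1/174594420
Racah Σ t=0..4: t=0:+1/4147200 t=1:−1/207360 t=2:+1/82944 t=3:−1/207360 t=4:+1/4147200 = 1/345600
⇒ 3j(5 6 7; 0 0 0)² = 420/46189, sgn -1
Racah Σ t=4..4: t=4:+1/116121600 = 1/116121600
⇒ 3j(5 6 7; 0 6 -6)² = 165/9044, sgn -1
4πI² = N·(3j₀)²·(3jₘ)² = 37125/104329
I = +1·√(0.355845/4π) = 0.16827739
No selection rule forces the value: the integral is nonzero (none).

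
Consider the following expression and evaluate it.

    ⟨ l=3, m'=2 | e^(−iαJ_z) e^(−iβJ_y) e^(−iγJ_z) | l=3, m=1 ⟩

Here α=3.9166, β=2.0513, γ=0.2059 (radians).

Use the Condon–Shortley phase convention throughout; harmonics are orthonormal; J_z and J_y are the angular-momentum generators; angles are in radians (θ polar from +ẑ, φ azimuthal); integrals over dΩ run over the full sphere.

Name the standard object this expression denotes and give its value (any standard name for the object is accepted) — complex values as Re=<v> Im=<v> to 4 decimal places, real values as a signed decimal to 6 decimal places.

This is a Wigner D-matrix element — the rotation-matrix element ⟨l m'| R(α,β,γ) |l m⟩ in the angular-momentum basis.
D^3_{2,1}(3.9166,2.0513,0.2059) = e^{-i·2·3.9166}·d^3_{2,1}(2.0513)·e^{-i·1·0.2059}. Compute d first:
c=cos(2.051300/2)=0.518543, s=sin(2.051300/2)=0.855051; N=√[120·1·24·2]=75.894664
k: max(0,(1)−(2))=0 … min(3+(1),3−(2))=1
  k=0: (−1)^1·75.8947/(24)·0.5185^5·0.8551^1 = -0.101372
  k=1: (−1)^2·75.8947/(12)·0.5185^3·0.8551^3 = +0.551266
d^3_{2,1}(2.0513) = -0.101372 +0.551266 = +0.449895
Phases: e^{-i·(2)·3.9166}=+0.020780-0.999784i, e^{-i·(1)·0.2059}=+0.978877-0.204448i ⇒ D=-0.082809-0.442208i

Wigner D-matrix element, Re=-0.0828 Im=-0.4422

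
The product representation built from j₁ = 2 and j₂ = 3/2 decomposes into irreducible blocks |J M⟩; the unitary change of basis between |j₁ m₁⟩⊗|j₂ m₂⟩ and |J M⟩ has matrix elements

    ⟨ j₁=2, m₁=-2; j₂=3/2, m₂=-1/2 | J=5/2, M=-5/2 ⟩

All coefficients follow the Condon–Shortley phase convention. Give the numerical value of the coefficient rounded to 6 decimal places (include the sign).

j₁+j₂−J=1  J+j₁−j₂=3  J−j₁+j₂=2  j₁+j₂+J+1=7
(j₁±m₁, j₂±m₂, J±M) = (0,4,1,2,0,5)
P² = 576/7
sum k=1..1:
  [1] −1/12 = -1/12
S = -1/12
C² = P²·S² = 4/7 ; C = -0.755929

−√(4/7) = -0.755929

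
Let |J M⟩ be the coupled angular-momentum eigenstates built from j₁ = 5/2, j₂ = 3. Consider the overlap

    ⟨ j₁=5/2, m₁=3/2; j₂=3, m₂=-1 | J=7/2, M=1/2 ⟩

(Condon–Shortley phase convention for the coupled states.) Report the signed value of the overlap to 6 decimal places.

triangle: 2!*3!*4!/10! = 288/3628800
(j±m)!: 4!*1!*2!*4!*4!*3! = 165888
prefactor² = (2J+1)*Δ*N² = 18432/175
  k=0: +1/(0!*2!*1!*2!*2!*2!) = 1/16
  k=1: −1/(1!*1!*0!*1!*3!*3!) = -1/36
Σ = 5/144  ⇒  CG² = 18432/175*(5/144)² = 8/63
CG = +√(8/63) = +0.356348

+0.356348  (= +√(8/63))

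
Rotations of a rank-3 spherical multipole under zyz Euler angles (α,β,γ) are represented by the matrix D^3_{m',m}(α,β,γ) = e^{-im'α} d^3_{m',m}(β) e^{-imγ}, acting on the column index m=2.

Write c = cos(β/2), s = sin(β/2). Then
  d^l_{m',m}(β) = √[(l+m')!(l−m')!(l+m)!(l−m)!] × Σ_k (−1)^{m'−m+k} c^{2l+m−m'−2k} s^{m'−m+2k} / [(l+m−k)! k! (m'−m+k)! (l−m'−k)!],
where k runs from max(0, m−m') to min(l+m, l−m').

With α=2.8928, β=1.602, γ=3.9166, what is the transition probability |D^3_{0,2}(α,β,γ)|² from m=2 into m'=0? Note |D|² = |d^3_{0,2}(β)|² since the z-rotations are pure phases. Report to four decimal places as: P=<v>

Split into d^3_{0,2}(β=1.6020) × two z-phases.
Half-angle: c=0.695989, s=0.718052. N=√(6·6·120·1)=65.726707
k∈{2,3} keeps every argument non-negative
  k=2: (−1)^0·65.7267/(12)·0.6960^4·0.7181^2 = +0.662647
  k=3: (−1)^1·65.7267/(12)·0.6960^2·0.7181^4 = -0.705326
d^3_{0,2}(1.6020) = +0.662647 -0.705326 = -0.042679
|D^3_{0,2}|² = |d^3_{0,2}(β)|² = (-0.042679)² = 0.001821 (the z-rotation phases have unit modulus)

P=0.0018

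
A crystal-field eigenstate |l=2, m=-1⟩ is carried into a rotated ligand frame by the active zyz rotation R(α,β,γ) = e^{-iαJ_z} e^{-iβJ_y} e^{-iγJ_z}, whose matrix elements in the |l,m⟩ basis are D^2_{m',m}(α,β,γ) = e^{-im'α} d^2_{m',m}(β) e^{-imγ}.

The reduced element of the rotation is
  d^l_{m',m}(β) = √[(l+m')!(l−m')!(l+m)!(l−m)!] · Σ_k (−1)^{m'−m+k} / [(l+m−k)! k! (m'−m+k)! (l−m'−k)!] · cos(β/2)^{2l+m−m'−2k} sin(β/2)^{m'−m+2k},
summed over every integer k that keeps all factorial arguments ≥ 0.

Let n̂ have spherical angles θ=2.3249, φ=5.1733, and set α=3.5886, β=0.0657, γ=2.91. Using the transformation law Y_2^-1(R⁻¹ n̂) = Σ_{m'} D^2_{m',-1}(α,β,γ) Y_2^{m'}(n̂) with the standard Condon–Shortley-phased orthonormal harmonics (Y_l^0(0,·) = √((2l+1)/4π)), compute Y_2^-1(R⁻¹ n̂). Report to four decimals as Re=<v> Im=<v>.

Need the full column D^2_{m',-1} for m'=−2..2 at α=3.5886, β=0.0657, γ=2.9100.
cos(β/2)=0.999460, sin(β/2)=0.032844
d^2_{-2,-1}: single k=1 term ⇒ +0.065582;  D = -0.051712-0.040335i
d^2_{-1,-1}: k∈[0..1] ⇒ +0.997844 -0.003233 = +0.994611;  D = +0.971623+0.212601i
d^2_{0,-1}: k∈[0..1] ⇒ -0.080321 +0.000087 = -0.080234;  D = +0.078092-0.018416i
d^2_{1,-1}: k∈[0..1] ⇒ +0.003233 -0.000001 = +0.003232;  D = +0.002516-0.002028i
d^2_{2,-1}: single k=0 term ⇒ -0.000071;  D = +0.000030-0.000064i
Y_2^{m'}(θ=2.3249,φ=5.1733) and Σ D·Y over m':
  (-0.0517-0.0403i)·(-0.1240+0.1635i)  (+0.9716+0.2126i)·(-0.1715-0.3453i)  (+0.0781-0.0184i)·(+0.1281+0.0000i)  (+0.0025-0.0020i)·(+0.1715-0.3453i)  (+0.0000-0.0001i)·(-0.1240-0.1635i)
Y_2^-1(R⁻¹ n̂) = -0.070461-0.378968i

Re=-0.0705 Im=-0.3790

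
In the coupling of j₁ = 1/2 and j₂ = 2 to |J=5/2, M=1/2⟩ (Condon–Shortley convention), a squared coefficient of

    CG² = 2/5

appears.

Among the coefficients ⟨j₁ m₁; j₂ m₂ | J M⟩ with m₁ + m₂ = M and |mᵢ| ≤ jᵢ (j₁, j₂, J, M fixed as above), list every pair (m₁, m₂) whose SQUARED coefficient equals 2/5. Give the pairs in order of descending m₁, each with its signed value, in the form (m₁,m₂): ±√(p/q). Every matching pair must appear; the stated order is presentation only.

(-1/2,1): +√(2/5)

Admissible pairs with m₁+m₂ = M = 1/2: (-1/2,1), (1/2,0)
  (m₁,m₂)=(1/2,0): CG² = 3/5, CG = +√(3/5)
  (m₁,m₂)=(-1/2,1): CG² = 2/5, CG = +√(2/5)   ← matches the target
Pairs with CG² = 2/5: (-1/2,1): +√(2/5)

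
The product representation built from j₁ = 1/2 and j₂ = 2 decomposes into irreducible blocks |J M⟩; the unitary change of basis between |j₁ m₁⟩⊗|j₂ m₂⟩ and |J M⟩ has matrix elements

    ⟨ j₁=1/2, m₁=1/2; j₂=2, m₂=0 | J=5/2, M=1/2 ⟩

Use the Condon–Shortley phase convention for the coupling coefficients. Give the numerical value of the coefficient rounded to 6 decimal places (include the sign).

triangle: 0!×1!×4!/6! = 24/720
(j±m)!: 1!×0!×2!×2!×3!×2! = 48
prefactor² = (2J+1)×Δ×N² = 48/5
  k=0: +1/(0!×0!×0!×2!×1!×2!) = 1/4
Σ = 1/4  ⇒  CG² = 48/5×(1/4)² = 3/5
CG = +√(3/5) = +0.774597

+0.774597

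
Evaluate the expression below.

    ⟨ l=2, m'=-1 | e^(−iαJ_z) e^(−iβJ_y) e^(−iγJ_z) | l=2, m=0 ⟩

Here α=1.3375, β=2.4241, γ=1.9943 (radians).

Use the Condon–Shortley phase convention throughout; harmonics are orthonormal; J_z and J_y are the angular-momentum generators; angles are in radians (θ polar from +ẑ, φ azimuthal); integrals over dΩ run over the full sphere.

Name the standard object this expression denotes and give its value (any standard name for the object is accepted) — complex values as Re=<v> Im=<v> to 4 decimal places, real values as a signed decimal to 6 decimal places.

Wigner D-matrix element, Re=-0.1403 Im=-0.5903

This is a Wigner D-matrix element — the rotation-matrix element ⟨l m'| R(α,β,γ) |l m⟩ in the angular-momentum basis.
D^2_{-1,0}(1.3375,2.4241,1.9943) = e^{-i·-1·1.3375}·d^2_{-1,0}(2.4241)·e^{-i·0·1.9943}. Compute d first:
With c≡cos(β/2)=0.351101 and s≡sin(β/2)=0.936338, N=[1·6·2·2]^{1/2}=4.898979
Admissible k: 1..2 (factorial args all ≥0)
  k=1: (−1)^0·4.8990/(2)·0.3511^3·0.9363^1 = +0.099267
  k=2: (−1)^1·4.8990/(2)·0.3511^1·0.9363^3 = -0.706000
d^2_{-1,0}(2.4241) = +0.099267 -0.706000 = -0.606734
Attach z-rotation phases: D = e^{-i(-1)(1.3375)}·(-0.606734)·e^{-i(0)(1.9943)} = -0.140268-0.590297i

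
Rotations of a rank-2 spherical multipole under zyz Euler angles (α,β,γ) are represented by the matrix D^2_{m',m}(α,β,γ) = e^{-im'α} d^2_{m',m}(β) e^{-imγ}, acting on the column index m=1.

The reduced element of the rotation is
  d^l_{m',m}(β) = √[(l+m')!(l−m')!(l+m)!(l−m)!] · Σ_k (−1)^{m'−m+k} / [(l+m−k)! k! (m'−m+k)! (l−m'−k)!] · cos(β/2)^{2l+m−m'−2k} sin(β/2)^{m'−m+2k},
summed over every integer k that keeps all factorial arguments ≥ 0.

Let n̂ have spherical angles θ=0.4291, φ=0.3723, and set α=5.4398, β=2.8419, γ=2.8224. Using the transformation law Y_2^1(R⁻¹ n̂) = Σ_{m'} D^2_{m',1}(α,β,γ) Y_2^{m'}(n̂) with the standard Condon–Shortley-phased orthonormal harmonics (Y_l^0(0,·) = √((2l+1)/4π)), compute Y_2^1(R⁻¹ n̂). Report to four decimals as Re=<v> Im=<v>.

Re=0.3246 Im=-0.1549

Need the full column D^2_{m',1} for m'=−2..2 at α=5.4398, β=2.8419, γ=2.8224.
cos(β/2)=0.149286, sin(β/2)=0.988794
d^2_{-2,1}: single k=3 term ⇒ +0.288647;  D = -0.058255+0.282707i
d^2_{-1,1}: k∈[2..3] ⇒ +0.065369 -0.955924 = -0.890555;  D = +0.770979-0.445735i
d^2_{0,1}: k∈[1..2] ⇒ +0.008058 -0.353519 = -0.345461;  D = +0.328011+0.108406i
d^2_{1,1}: k∈[0..1] ⇒ +0.000497 -0.065369 = -0.064872;  D = +0.025753+0.059542i
d^2_{2,1}: single k=0 term ⇒ -0.006580;  D = -0.002774+0.005966i
Y_2^{m'}(θ=0.4291,φ=0.3723) and Σ D·Y over m':
  (-0.0583+0.2827i)·(+0.0492-0.0453i)  (+0.7710-0.4457i)·(+0.2723-0.1063i)  (+0.3280+0.1084i)·(+0.4670+0.0000i)  (+0.0258+0.0595i)·(-0.2723-0.1063i)  (-0.0028+0.0060i)·(+0.0492+0.0453i)
Y_2^1(R⁻¹ n̂) = +0.324554-0.154941i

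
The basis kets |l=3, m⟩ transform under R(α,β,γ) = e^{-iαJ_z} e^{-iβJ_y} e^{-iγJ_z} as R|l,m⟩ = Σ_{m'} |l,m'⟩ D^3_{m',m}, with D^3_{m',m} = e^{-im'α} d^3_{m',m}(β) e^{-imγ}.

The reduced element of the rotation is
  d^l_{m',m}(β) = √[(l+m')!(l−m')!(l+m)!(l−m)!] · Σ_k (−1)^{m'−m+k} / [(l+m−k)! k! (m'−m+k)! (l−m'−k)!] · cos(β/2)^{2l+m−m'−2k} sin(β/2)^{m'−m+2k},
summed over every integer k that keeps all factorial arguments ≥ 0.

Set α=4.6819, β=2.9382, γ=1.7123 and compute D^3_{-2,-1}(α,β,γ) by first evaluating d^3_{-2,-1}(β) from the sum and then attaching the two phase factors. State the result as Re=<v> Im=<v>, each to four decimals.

Re=-0.0005 Im=0.0065

First d^3_{-2,-1}(β=2.9382), then the phase factors e^{-i(-2)α} and e^{-i(-1)γ}:
With c≡cos(β/2)=0.101521 and s≡sin(β/2)=0.994833, N=[1·120·2·24]^{1/2}=75.894664
k∈{1,2} keeps every argument non-negative
  k=1: (−1)^0·75.8947/(24)·0.1015^5·0.9948^1 = +0.000034
  k=2: (−1)^1·75.8947/(12)·0.1015^3·0.9948^3 = -0.006516
d^3_{-2,-1}(2.9382) = +0.000034 -0.006516 = -0.006482
D = (-0.998141+0.060940i)·(-0.006482)·(-0.141032+0.990005i) = -0.000521+0.006461i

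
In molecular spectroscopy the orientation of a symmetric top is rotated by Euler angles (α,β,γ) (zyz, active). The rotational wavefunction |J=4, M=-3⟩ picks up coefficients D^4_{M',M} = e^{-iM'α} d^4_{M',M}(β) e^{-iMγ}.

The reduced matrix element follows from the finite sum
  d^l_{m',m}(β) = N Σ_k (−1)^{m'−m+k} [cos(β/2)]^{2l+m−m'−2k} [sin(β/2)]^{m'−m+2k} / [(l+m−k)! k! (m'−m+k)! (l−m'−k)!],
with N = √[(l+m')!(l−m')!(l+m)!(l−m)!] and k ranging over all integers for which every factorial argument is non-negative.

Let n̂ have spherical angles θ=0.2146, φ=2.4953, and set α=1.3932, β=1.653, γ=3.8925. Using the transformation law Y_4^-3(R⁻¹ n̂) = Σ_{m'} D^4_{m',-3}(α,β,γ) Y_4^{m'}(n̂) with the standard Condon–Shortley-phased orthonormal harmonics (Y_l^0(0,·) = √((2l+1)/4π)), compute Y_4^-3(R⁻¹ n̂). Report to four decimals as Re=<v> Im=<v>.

Re=-0.0186 Im=0.0061

Need the full column D^4_{m',-3} for m'=−4..4 at α=1.3932, β=1.6530, γ=3.8925.
cos(β/2)=0.677454, sin(β/2)=0.735565
d^4_{-4,-3}: single k=1 term ⇒ +0.136247;  D = -0.003877-0.136192i
d^4_{-3,-3}: k∈[0..1] ⇒ +0.044365 -0.366117 = -0.321752;  D = +0.318181+0.047807i
d^4_{-2,-3}: k∈[0..1] ⇒ -0.180238 +0.637453 = +0.457216;  D = -0.146744+0.433027i
d^4_{-1,-3}: k∈[0..1] ⇒ +0.415138 -0.815686 = -0.400548;  D = -0.350679-0.193553i
d^4_{0,-3}: k∈[0..1] ⇒ -0.671935 +0.792153 = +0.120218;  D = +0.075772-0.093332i
d^4_{1,-3}: k∈[0..1] ⇒ +0.815686 -0.576974 = +0.238712;  D = -0.155831-0.180832i
d^4_{2,-3}: k∈[0..1] ⇒ -0.751502 +0.295318 = -0.456183;  D = +0.392747-0.232062i
d^4_{3,-3}: k∈[0..1] ⇒ +0.508843 -0.085697 = +0.423146;  D = +0.147510+0.396602i
d^4_{4,-3}: single k=0 term ⇒ -0.223240;  D = -0.219693+0.039634i
Y_4^{m'}(θ=0.2146,φ=2.4953) and Σ D·Y over m':
  (-0.0039-0.1362i)·(-0.0008+0.0005i)  (+0.3182+0.0478i)·(+0.0042-0.0110i)  (-0.1467+0.4330i)·(+0.0237+0.0829i)  (-0.3507-0.1936i)·(-0.2894-0.2183i)  (+0.0758-0.0933i)·(+0.6620+0.0000i)  (-0.1558-0.1808i)·(+0.2894-0.2183i)  (+0.3927-0.2321i)·(+0.0237-0.0829i)  (+0.1475+0.3966i)·(-0.0042-0.0110i)  (-0.2197+0.0396i)·(-0.0008-0.0005i)
Y_4^-3(R⁻¹ n̂) = -0.018610+0.006071i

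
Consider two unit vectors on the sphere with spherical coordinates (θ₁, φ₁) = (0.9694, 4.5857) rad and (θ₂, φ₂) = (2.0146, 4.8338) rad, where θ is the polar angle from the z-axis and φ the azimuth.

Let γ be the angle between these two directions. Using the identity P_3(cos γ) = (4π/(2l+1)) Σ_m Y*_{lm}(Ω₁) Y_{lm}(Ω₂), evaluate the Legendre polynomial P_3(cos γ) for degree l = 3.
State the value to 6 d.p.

Term-by-term m-sum for l=3 (normalisation 4π/7 = 1.795196):
  term(m=-3) = 0.05287 - 0.04870j   from Y*(Ω₁)=0.08677 + 0.21720j, Y(Ω₂)=-0.10948 - 0.28717j
  term(m=-2) = -0.12374 + 0.06699j   from Y*(Ω₁)=-0.38058 + 0.09855j, Y(Ω₂)=0.34742 - 0.08606j
  term(m=-1) = -0.00354 + 0.00090j   from Y*(Ω₁)=-0.02022 - 0.15877j, Y(Ω₂)=-0.00276 - 0.02265j
  term(m=+0) = -0.09839 + 0.00000j   from Y*(Ω₁)=-0.29547 + 0.00000j, Y(Ω₂)=0.33299 + 0.00000j
  term(m=+1) = -0.00354 - 0.00090j   from Y*(Ω₁)=0.02022 - 0.15877j, Y(Ω₂)=0.00276 - 0.02265j
  term(m=+2) = -0.12374 - 0.06699j   from Y*(Ω₁)=-0.38058 - 0.09855j, Y(Ω₂)=0.34742 + 0.08606j
  term(m=+3) = 0.05287 + 0.04870j   from Y*(Ω₁)=-0.08677 + 0.21720j, Y(Ω₂)=0.10948 - 0.28717j
Accumulated sum -0.24719 + 0.00000j; after 4π/(2l+1) scaling, -0.44376 + 0.00000j ⇒ P_3 = -0.443760

-0.443760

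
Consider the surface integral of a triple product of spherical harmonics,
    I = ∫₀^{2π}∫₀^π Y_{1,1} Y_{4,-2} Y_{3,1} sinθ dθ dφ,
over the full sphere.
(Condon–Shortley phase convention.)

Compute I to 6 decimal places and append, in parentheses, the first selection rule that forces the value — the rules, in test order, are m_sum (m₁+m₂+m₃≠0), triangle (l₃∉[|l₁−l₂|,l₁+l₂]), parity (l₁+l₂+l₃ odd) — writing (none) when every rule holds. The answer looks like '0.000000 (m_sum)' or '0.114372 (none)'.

m-sum 0 ✓  L=8 even ✓  3≤3≤5 ✓
Π(2lᵢ+1) = 3×9×7 = 189
triangle coeff Δ(1,4,3) = 1/252
Σ_t [1,1]: t=1:−1/36 = -1/36
(3j)²=4/63 [(1 4 3; 0 0 0)], sign=+1
Σ_t [0,0]: t=0:+1/96 = 1/96
(3j)²=5/84 [(1 4 3; 1 -2 1)], sign=+1
⇒ 4πI² = 5/7
I = (+1)√(5/7/(4π)) = 0.23841361
No selection rule forces the value: the integral is nonzero (none).

0.238414 (none)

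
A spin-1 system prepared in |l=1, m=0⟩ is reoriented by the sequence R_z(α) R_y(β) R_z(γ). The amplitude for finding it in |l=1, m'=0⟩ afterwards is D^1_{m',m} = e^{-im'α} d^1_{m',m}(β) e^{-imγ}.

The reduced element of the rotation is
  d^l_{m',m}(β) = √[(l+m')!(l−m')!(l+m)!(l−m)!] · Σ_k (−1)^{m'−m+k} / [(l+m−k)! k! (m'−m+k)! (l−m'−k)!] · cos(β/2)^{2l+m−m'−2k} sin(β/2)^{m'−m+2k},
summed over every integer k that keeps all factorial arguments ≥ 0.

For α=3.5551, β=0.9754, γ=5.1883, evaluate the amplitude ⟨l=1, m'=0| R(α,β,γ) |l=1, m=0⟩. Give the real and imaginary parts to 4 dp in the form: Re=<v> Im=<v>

Re=0.5608 Im=0.0000

First d^1_{0,0}(β=0.9754), then the phase factors e^{-i(0)α} and e^{-i(0)γ}:
c=cos(0.975400/2)=0.883413, s=sin(0.975400/2)=0.468595; N=√[1·1·1·1]=1.000000
The bounds max(0,m−m')=0 and min(l+m,l−m')=1 give 2 terms
  k=0: (−1)^0·1.0000/(1)·0.8834^2·0.4686^0 = +0.780418
  k=1: (−1)^1·1.0000/(1)·0.8834^0·0.4686^2 = -0.219582
d^1_{0,0}(0.9754) = +0.780418 -0.219582 = +0.560837
Phases: e^{-i·(0)·3.5551}=+1.000000+0.000000i, e^{-i·(0)·5.1883}=+1.000000+0.000000i ⇒ D=+0.560837+0.000000i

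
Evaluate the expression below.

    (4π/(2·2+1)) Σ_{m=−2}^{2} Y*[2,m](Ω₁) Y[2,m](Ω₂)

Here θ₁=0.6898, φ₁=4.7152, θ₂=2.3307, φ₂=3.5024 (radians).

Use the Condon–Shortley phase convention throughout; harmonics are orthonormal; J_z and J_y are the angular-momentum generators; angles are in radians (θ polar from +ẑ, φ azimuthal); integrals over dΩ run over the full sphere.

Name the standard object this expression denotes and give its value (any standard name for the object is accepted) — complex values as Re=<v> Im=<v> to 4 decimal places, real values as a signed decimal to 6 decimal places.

Legendre polynomial (addition theorem), -0.294963

This sum is the spherical-harmonic addition theorem: it equals the Legendre polynomial P_l(cos γ) of the angle γ between the two directions.
Expand P_2 via completeness: Σ_{m} conj(Y_{2,m}) at Ω₁ times Y_{2,m} at Ω₂ —
  m=-2: (-0.15643 - 0.00088j) × (0.15239 - 0.13409j) = -0.02396 + 0.02084j  (running Σ = -0.02396 + 0.02084j)
  m=-1: (0.00107 - 0.37923j) × (0.36093 - 0.13619j) = -0.05126 - 0.13702j  (running Σ = -0.07522 - 0.11618j)
  m=0: (0.24760 + 0.00000j) × (0.13358 + 0.00000j) = 0.03308 + 0.00000j  (running Σ = -0.04214 - 0.11618j)
  m=1: (-0.00107 - 0.37923j) × (-0.36093 - 0.13619j) = -0.05126 + 0.13702j  (running Σ = -0.09341 + 0.02084j)
  m=2: (-0.15643 + 0.00088j) × (0.15239 + 0.13409j) = -0.02396 - 0.02084j  (running Σ = -0.11736 + 0.00000j)
Σ over m = -0.11736 + 0.00000j; ×(4π/5) → -0.29496 + 0.00000j. Real part: -0.294963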